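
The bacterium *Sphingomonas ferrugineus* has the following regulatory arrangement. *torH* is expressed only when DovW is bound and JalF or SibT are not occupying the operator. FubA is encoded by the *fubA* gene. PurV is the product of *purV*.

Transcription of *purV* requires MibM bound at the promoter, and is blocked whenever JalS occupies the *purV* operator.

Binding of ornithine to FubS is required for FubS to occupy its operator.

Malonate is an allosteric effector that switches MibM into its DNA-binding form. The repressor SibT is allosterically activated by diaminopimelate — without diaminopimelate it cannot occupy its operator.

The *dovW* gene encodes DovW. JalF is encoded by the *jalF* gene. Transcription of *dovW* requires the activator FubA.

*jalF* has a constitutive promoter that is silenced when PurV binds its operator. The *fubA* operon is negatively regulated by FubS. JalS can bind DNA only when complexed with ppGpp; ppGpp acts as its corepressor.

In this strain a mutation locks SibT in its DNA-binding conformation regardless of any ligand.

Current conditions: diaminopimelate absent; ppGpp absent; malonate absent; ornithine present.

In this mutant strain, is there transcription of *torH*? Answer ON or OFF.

Ornithine is present, so FubS is active.
With repressor FubS bound, *fubA* is not transcribed.
So FubA is not produced.
Required activator FubA is absent, so *dovW* is not transcribed.
So DovW is not produced.
Malonate is absent, so MibM is inactive.
ppGpp is absent, so JalS is inactive.
Required activator MibM is absent, so *purV* is not transcribed.
So PurV is not produced.
With no repressor bound, *jalF* is transcribed.
So JalF is produced and active.
SibT is constitutively active in this strain.
With repressor JalF bound, *torH* is not transcribed.

OFF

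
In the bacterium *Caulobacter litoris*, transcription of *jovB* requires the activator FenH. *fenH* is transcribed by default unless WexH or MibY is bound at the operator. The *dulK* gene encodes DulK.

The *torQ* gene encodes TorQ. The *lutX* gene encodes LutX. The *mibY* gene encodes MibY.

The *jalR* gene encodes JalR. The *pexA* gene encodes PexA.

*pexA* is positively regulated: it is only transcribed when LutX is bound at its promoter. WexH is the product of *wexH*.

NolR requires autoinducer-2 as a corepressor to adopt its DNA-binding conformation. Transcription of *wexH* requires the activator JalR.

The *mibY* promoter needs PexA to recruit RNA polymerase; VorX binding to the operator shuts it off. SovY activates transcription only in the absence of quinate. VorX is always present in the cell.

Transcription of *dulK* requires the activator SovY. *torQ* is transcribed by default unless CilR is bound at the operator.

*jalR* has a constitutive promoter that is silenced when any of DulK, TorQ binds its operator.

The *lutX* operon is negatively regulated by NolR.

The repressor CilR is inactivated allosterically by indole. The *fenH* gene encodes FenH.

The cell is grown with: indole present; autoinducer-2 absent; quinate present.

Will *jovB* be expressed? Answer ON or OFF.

ON

Quinate is present, so SovY is inactive.
Required activator SovY is absent, so *dulK* is not transcribed.
So DulK is not produced.
Indole is present, so CilR is inactive.
With no repressor bound, *torQ* is transcribed.
So TorQ is produced and active.
With repressor TorQ bound, *jalR* is not transcribed.
So JalR is not produced.
Required activator JalR is absent, so *wexH* is not transcribed.
So WexH is not produced.
Autoinducer-2 is absent, so NolR is inactive.
With no repressor bound, *lutX* is transcribed.
So LutX is produced and active.
No repressor is bound and LutX is active, so *pexA* is transcribed.
So PexA is produced and active.
VorX is produced constitutively and is active.
With repressor VorX bound, *mibY* is not transcribed.
So MibY is not produced.
With no repressor bound, *fenH* is transcribed.
So FenH is produced and active.
No repressor is bound and FenH is active, so *jovB* is transcribed.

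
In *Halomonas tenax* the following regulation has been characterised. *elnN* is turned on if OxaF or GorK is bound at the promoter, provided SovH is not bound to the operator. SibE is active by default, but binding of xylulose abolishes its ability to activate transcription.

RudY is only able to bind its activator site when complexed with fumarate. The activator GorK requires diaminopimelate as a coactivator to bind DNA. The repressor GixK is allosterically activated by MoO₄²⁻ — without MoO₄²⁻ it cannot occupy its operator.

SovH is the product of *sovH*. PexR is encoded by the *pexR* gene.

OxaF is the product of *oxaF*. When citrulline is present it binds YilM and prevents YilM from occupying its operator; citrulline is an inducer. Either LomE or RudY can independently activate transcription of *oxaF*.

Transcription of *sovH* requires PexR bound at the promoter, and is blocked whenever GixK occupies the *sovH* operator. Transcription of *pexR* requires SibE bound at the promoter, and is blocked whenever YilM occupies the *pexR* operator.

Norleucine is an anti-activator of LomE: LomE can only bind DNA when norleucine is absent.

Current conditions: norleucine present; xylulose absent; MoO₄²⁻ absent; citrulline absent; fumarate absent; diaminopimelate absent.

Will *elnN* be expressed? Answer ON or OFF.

Xylulose is absent, so SibE is active.
Citrulline is absent, so YilM is active.
With repressor YilM bound, *pexR* is not transcribed.
So PexR is not produced.
MoO₄²⁻ is absent, so GixK is inactive.
Required activator PexR is absent, so *sovH* is not transcribed.
So SovH is not produced.
Norleucine is present, so LomE is inactive.
Fumarate is absent, so RudY is inactive.
No activator is available at the *oxaF* promoter, so *oxaF* is not transcribed.
So OxaF is not produced.
Diaminopimelate is absent, so GorK is inactive.
No activator is available at the *elnN* promoter, so *elnN* is not transcribed.

OFF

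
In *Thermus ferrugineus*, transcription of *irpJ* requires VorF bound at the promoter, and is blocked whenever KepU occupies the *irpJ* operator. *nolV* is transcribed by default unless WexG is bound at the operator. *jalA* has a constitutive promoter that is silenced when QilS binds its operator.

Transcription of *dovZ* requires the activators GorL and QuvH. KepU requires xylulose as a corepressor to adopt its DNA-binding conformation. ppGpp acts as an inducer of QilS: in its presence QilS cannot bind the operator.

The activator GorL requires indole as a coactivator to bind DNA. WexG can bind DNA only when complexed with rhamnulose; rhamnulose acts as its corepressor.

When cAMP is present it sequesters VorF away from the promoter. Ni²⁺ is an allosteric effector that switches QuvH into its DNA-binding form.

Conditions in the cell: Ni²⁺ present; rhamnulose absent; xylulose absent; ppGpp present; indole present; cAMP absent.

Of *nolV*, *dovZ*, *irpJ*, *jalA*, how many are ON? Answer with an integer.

Rhamnulose is absent, so WexG is inactive.
With no repressor bound, *nolV* is transcribed.
→ *nolV* is ON.
Indole is present, so GorL is active.
Ni²⁺ is present, so QuvH is active.
No repressor is bound and GorL and QuvH are active, so *dovZ* is transcribed.
→ *dovZ* is ON.
Xylulose is absent, so KepU is inactive.
cAMP is absent, so VorF is active.
No repressor is bound and VorF is active, so *irpJ* is transcribed.
→ *irpJ* is ON.
ppGpp is present, so QilS is inactive.
With no repressor bound, *jalA* is transcribed.
→ *jalA* is ON.
4 of the 4 genes are transcribed.

4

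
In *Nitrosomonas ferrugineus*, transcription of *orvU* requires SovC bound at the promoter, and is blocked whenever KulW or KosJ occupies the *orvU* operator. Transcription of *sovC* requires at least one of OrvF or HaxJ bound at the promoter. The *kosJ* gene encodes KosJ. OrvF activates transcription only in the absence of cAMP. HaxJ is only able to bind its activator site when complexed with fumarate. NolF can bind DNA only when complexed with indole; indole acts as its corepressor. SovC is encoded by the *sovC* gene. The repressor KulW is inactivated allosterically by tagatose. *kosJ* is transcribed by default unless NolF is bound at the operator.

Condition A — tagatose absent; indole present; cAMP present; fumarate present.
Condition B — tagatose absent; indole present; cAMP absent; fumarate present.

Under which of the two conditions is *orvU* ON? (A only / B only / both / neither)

Condition A:
Tagatose is absent, so KulW is active.
Indole is present, so NolF is active.
With repressor NolF bound, *kosJ* is not transcribed.
So KosJ is not produced.
cAMP is present, so OrvF is inactive.
Fumarate is present, so HaxJ is active.
Activator HaxJ is present, so *sovC* is transcribed.
So SovC is produced and active.
With repressor KulW bound, *orvU* is not transcribed.
→ *orvU* is OFF in A.
Condition B:
Tagatose is absent, so KulW is active.
Indole is present, so NolF is active.
With repressor NolF bound, *kosJ* is not transcribed.
So KosJ is not produced.
cAMP is absent, so OrvF is active.
Fumarate is present, so HaxJ is active.
Activator OrvF is present, so *sovC* is transcribed.
So SovC is produced and active.
With repressor KulW bound, *orvU* is not transcribed.
→ *orvU* is OFF in B.

neither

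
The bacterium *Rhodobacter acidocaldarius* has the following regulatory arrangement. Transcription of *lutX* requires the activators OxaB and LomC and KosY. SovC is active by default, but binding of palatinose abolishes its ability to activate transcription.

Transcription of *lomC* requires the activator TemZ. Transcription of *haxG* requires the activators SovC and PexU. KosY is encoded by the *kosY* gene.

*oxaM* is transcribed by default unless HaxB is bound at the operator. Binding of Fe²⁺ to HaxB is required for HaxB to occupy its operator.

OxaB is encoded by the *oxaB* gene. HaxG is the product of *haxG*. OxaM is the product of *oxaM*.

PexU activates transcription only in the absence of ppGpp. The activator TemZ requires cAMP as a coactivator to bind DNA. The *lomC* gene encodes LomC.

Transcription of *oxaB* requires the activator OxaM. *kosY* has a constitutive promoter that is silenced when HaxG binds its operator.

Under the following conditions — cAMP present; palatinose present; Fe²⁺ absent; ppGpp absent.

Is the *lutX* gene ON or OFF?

Fe²⁺ is absent, so HaxB is inactive.
With no repressor bound, *oxaM* is transcribed.
So OxaM is produced and active.
No repressor is bound and OxaM is active, so *oxaB* is transcribed.
So OxaB is produced and active.
cAMP is present, so TemZ is active.
No repressor is bound and TemZ is active, so *lomC* is transcribed.
So LomC is produced and active.
Palatinose is present, so SovC is inactive.
ppGpp is absent, so PexU is active.
Required activator SovC is absent, so *haxG* is not transcribed.
So HaxG is not produced.
With no repressor bound, *kosY* is transcribed.
So KosY is produced and active.
No repressor is bound and OxaB and LomC and KosY are active, so *lutX* is transcribed.

ON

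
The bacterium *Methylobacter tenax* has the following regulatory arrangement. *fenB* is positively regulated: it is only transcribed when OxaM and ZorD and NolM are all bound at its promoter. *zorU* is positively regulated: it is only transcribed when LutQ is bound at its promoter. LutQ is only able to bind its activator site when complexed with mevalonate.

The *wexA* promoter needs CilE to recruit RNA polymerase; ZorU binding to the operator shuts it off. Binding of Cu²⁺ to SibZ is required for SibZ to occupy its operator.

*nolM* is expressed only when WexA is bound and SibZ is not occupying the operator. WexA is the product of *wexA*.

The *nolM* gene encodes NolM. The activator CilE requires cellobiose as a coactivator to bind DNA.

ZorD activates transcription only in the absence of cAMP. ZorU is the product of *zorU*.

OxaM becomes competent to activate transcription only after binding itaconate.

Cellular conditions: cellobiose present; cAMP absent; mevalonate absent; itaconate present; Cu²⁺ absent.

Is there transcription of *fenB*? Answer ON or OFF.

Itaconate is present, so OxaM is active.
cAMP is absent, so ZorD is active.
Cu²⁺ is absent, so SibZ is inactive.
Cellobiose is present, so CilE is active.
Mevalonate is absent, so LutQ is inactive.
Required activator LutQ is absent, so *zorU* is not transcribed.
So ZorU is not produced.
No repressor is bound and CilE is active, so *wexA* is transcribed.
So WexA is produced and active.
No repressor is bound and WexA is active, so *nolM* is transcribed.
So NolM is produced and active.
No repressor is bound and OxaM and ZorD and NolM are active, so *fenB* is transcribed.

ON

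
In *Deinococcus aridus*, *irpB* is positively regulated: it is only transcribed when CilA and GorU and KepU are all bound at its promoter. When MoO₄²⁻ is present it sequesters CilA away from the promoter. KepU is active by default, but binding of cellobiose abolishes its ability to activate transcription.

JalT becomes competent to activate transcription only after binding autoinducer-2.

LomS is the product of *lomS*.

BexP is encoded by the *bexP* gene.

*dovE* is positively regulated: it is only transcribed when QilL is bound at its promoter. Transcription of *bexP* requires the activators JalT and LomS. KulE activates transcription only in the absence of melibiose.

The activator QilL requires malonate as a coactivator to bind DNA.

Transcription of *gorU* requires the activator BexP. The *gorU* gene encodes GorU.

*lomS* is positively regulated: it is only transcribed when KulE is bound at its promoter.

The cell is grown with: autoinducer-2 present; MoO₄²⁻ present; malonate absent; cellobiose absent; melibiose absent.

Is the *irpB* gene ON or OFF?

MoO₄²⁻ is present, so CilA is inactive.
Autoinducer-2 is present, so JalT is active.
Melibiose is absent, so KulE is active.
No repressor is bound and KulE is active, so *lomS* is transcribed.
So LomS is produced and active.
No repressor is bound and JalT and LomS are active, so *bexP* is transcribed.
So BexP is produced and active.
No repressor is bound and BexP is active, so *gorU* is transcribed.
So GorU is produced and active.
Cellobiose is absent, so KepU is active.
Required activator CilA is absent, so *irpB* is not transcribed.

OFF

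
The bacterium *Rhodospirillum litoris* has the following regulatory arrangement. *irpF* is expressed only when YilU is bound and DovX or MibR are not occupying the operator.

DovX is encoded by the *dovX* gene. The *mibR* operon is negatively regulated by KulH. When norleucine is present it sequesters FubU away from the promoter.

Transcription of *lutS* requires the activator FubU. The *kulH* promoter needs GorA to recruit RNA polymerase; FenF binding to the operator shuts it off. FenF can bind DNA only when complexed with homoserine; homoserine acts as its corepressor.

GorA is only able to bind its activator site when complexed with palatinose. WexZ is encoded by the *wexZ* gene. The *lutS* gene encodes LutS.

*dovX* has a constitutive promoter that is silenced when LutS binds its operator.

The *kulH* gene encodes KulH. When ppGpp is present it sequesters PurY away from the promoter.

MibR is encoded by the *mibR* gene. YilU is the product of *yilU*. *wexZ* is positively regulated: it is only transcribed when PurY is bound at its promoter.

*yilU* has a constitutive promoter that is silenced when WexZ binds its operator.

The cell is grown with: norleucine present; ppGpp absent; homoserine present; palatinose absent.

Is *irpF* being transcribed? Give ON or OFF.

Norleucine is present, so FubU is inactive.
Required activator FubU is absent, so *lutS* is not transcribed.
So LutS is not produced.
With no repressor bound, *dovX* is transcribed.
So DovX is produced and active.
ppGpp is absent, so PurY is active.
No repressor is bound and PurY is active, so *wexZ* is transcribed.
So WexZ is produced and active.
With repressor WexZ bound, *yilU* is not transcribed.
So YilU is not produced.
Homoserine is present, so FenF is active.
Palatinose is absent, so GorA is inactive.
With repressor FenF bound, *kulH* is not transcribed.
So KulH is not produced.
With no repressor bound, *mibR* is transcribed.
So MibR is produced and active.
With repressor DovX bound, *irpF* is not transcribed.

OFF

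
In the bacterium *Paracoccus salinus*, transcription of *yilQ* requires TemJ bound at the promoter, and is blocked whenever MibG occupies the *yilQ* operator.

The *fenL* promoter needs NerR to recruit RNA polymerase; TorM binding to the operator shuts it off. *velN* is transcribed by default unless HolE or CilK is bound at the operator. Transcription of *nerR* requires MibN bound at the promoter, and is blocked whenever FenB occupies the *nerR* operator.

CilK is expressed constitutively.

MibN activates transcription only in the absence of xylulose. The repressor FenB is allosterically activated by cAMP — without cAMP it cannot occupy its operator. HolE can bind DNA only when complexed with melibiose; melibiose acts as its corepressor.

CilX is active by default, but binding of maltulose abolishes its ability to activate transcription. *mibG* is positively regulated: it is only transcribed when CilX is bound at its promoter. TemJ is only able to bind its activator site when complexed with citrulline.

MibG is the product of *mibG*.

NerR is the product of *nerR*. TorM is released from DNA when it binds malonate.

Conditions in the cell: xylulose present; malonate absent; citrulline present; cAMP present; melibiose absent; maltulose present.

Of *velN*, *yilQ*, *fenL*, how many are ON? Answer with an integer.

Melibiose is absent, so HolE is inactive.
CilK is produced constitutively and is active.
With repressor CilK bound, *velN* is not transcribed.
→ *velN* is OFF.
Citrulline is present, so TemJ is active.
Maltulose is present, so CilX is inactive.
Required activator CilX is absent, so *mibG* is not transcribed.
So MibG is not produced.
No repressor is bound and TemJ is active, so *yilQ* is transcribed.
→ *yilQ* is ON.
Xylulose is present, so MibN is inactive.
cAMP is present, so FenB is active.
With repressor FenB bound, *nerR* is not transcribed.
So NerR is not produced.
Malonate is absent, so TorM is active.
With repressor TorM bound, *fenL* is not transcribed.
→ *fenL* is OFF.
1 of the 3 genes is transcribed.

1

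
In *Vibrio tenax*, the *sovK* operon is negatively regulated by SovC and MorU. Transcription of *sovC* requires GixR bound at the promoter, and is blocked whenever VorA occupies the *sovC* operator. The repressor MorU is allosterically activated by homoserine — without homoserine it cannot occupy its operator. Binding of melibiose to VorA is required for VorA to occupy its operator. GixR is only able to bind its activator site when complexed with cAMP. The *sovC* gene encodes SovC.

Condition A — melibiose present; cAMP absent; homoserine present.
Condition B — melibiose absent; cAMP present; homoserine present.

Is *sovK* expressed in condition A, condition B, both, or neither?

Condition A:
Melibiose is present, so VorA is active.
cAMP is absent, so GixR is inactive.
With repressor VorA bound, *sovC* is not transcribed.
So SovC is not produced.
Homoserine is present, so MorU is active.
With repressor MorU bound, *sovK* is not transcribed.
→ *sovK* is OFF in A.
Condition B:
Melibiose is absent, so VorA is inactive.
cAMP is present, so GixR is active.
No repressor is bound and GixR is active, so *sovC* is transcribed.
So SovC is produced and active.
Homoserine is present, so MorU is active.
With repressor SovC bound, *sovK* is not transcribed.
→ *sovK* is OFF in B.

neither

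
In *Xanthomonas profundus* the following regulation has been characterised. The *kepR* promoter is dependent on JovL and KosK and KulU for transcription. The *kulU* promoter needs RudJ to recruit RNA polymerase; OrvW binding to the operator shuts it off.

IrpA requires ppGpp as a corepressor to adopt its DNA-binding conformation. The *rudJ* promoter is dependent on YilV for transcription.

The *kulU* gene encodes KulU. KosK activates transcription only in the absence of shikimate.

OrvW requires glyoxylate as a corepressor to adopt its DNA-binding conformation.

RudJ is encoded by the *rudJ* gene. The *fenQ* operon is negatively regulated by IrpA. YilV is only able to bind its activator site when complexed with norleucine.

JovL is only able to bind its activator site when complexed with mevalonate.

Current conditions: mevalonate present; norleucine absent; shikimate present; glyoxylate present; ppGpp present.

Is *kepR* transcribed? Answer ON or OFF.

OFF

Mevalonate is present, so JovL is active.
Shikimate is present, so KosK is inactive.
Glyoxylate is present, so OrvW is active.
Norleucine is absent, so YilV is inactive.
Required activator YilV is absent, so *rudJ* is not transcribed.
So RudJ is not produced.
With repressor OrvW bound, *kulU* is not transcribed.
So KulU is not produced.
Required activator KosK is absent, so *kepR* is not transcribed.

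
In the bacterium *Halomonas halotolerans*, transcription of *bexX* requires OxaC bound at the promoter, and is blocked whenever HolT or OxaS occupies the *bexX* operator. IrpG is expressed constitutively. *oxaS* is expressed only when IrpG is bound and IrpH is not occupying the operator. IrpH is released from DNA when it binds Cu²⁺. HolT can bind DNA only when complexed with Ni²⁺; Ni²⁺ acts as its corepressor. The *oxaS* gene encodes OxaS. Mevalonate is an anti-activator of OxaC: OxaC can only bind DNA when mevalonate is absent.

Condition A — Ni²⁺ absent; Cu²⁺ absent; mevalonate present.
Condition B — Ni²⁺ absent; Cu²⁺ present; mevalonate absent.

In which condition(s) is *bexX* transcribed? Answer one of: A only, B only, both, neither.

Condition A:
Ni²⁺ is absent, so HolT is inactive.
Cu²⁺ is absent, so IrpH is active.
IrpG is produced constitutively and is active.
With repressor IrpH bound, *oxaS* is not transcribed.
So OxaS is not produced.
Mevalonate is present, so OxaC is inactive.
Required activator OxaC is absent, so *bexX* is not transcribed.
→ *bexX* is OFF in A.
Condition B:
Ni²⁺ is absent, so HolT is inactive.
Cu²⁺ is present, so IrpH is inactive.
IrpG is produced constitutively and is active.
No repressor is bound and IrpG is active, so *oxaS* is transcribed.
So OxaS is produced and active.
Mevalonate is absent, so OxaC is active.
With repressor OxaS bound, *bexX* is not transcribed.
→ *bexX* is OFF in B.

neither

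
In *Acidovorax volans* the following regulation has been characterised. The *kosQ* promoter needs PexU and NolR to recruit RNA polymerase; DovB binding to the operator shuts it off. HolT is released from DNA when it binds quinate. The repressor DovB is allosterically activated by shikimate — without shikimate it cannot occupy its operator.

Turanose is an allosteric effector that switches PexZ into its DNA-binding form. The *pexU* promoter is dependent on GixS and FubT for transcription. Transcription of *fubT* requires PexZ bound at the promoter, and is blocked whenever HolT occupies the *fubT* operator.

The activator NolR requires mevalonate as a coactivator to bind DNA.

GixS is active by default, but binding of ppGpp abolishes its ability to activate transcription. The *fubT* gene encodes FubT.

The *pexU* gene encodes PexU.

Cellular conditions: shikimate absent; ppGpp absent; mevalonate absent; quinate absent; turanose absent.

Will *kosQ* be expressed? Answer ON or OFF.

ppGpp is absent, so GixS is active.
Turanose is absent, so PexZ is inactive.
Quinate is absent, so HolT is active.
With repressor HolT bound, *fubT* is not transcribed.
So FubT is not produced.
Required activator FubT is absent, so *pexU* is not transcribed.
So PexU is not produced.
Shikimate is absent, so DovB is inactive.
Mevalonate is absent, so NolR is inactive.
Required activator PexU is absent, so *kosQ* is not transcribed.

OFF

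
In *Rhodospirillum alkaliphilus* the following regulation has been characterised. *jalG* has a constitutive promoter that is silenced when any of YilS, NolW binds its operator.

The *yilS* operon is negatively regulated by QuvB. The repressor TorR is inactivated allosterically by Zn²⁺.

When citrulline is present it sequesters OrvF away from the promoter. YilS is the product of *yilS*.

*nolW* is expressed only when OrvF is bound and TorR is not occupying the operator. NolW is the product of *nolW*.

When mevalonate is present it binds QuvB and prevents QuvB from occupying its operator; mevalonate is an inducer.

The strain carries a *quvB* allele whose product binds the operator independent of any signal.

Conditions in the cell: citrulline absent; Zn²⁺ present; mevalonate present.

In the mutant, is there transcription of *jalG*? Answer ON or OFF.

QuvB is constitutively active in this strain.
With repressor QuvB bound, *yilS* is not transcribed.
So YilS is not produced.
Citrulline is absent, so OrvF is active.
Zn²⁺ is present, so TorR is inactive.
No repressor is bound and OrvF is active, so *nolW* is transcribed.
So NolW is produced and active.
With repressor NolW bound, *jalG* is not transcribed.

OFF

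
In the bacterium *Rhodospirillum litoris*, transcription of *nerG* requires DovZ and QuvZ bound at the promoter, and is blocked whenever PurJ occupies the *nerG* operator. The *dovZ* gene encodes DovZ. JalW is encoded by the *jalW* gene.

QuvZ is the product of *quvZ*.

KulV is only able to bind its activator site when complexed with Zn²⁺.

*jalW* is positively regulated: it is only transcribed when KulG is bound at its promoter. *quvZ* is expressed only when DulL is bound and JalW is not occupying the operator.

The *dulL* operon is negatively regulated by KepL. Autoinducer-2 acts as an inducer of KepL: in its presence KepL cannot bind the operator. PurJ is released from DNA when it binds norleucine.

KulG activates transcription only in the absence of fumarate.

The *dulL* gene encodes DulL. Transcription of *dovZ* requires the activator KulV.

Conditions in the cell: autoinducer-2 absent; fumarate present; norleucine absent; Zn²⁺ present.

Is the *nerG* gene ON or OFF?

OFF

Zn²⁺ is present, so KulV is active.
No repressor is bound and KulV is active, so *dovZ* is transcribed.
So DovZ is produced and active.
Norleucine is absent, so PurJ is active.
Autoinducer-2 is absent, so KepL is active.
With repressor KepL bound, *dulL* is not transcribed.
So DulL is not produced.
Fumarate is present, so KulG is inactive.
Required activator KulG is absent, so *jalW* is not transcribed.
So JalW is not produced.
Required activator DulL is absent, so *quvZ* is not transcribed.
So QuvZ is not produced.
With repressor PurJ bound, *nerG* is not transcribed.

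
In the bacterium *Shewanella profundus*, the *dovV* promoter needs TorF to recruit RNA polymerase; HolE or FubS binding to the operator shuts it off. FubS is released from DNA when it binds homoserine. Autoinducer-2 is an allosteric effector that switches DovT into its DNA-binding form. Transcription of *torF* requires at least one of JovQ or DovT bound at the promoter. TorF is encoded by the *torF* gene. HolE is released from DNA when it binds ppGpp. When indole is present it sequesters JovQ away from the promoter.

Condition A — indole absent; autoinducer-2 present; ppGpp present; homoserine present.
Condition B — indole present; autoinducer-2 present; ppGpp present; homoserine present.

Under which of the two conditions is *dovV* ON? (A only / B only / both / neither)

Condition A:
Indole is absent, so JovQ is active.
Autoinducer-2 is present, so DovT is active.
Activator JovQ is present, so *torF* is transcribed.
So TorF is produced and active.
ppGpp is present, so HolE is inactive.
Homoserine is present, so FubS is inactive.
No repressor is bound and TorF is active, so *dovV* is transcribed.
→ *dovV* is ON in A.
Condition B:
Indole is present, so JovQ is inactive.
Autoinducer-2 is present, so DovT is active.
Activator DovT is present, so *torF* is transcribed.
So TorF is produced and active.
ppGpp is present, so HolE is inactive.
Homoserine is present, so FubS is inactive.
No repressor is bound and TorF is active, so *dovV* is transcribed.
→ *dovV* is ON in B.

both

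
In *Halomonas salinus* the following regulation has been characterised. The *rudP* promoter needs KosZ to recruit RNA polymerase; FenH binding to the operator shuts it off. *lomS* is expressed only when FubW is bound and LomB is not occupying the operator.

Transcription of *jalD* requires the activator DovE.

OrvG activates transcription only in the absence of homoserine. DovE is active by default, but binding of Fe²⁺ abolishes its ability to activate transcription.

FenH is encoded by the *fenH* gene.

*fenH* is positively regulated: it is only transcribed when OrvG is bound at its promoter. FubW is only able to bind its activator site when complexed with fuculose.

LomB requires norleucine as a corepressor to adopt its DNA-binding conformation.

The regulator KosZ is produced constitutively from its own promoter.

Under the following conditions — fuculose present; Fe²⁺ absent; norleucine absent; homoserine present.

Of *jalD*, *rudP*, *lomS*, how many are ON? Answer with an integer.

3

Fe²⁺ is absent, so DovE is active.
No repressor is bound and DovE is active, so *jalD* is transcribed.
→ *jalD* is ON.
Homoserine is present, so OrvG is inactive.
Required activator OrvG is absent, so *fenH* is not transcribed.
So FenH is not produced.
KosZ is produced constitutively and is active.
No repressor is bound and KosZ is active, so *rudP* is transcribed.
→ *rudP* is ON.
Norleucine is absent, so LomB is inactive.
Fuculose is present, so FubW is active.
No repressor is bound and FubW is active, so *lomS* is transcribed.
→ *lomS* is ON.
3 of the 3 genes are transcribed.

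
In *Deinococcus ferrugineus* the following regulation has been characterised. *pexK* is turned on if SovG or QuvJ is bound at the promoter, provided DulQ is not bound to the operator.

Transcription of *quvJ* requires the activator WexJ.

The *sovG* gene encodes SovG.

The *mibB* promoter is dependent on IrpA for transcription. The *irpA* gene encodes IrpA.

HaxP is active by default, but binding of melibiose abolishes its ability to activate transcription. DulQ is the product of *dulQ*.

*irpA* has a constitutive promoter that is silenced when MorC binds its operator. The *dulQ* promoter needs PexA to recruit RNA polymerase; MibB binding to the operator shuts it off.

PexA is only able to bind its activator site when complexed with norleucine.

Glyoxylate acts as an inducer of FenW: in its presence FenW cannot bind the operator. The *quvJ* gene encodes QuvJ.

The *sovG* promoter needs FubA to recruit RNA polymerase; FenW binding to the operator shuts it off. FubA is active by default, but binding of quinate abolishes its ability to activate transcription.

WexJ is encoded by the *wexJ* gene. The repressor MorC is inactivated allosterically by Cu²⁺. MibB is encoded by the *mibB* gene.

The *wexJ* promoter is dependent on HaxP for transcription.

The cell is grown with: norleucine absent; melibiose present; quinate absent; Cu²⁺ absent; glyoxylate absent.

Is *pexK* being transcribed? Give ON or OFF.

Cu²⁺ is absent, so MorC is active.
With repressor MorC bound, *irpA* is not transcribed.
So IrpA is not produced.
Required activator IrpA is absent, so *mibB* is not transcribed.
So MibB is not produced.
Norleucine is absent, so PexA is inactive.
Required activator PexA is absent, so *dulQ* is not transcribed.
So DulQ is not produced.
Quinate is absent, so FubA is active.
Glyoxylate is absent, so FenW is active.
With repressor FenW bound, *sovG* is not transcribed.
So SovG is not produced.
Melibiose is present, so HaxP is inactive.
Required activator HaxP is absent, so *wexJ* is not transcribed.
So WexJ is not produced.
Required activator WexJ is absent, so *quvJ* is not transcribed.
So QuvJ is not produced.
No activator is available at the *pexK* promoter, so *pexK* is not transcribed.

OFF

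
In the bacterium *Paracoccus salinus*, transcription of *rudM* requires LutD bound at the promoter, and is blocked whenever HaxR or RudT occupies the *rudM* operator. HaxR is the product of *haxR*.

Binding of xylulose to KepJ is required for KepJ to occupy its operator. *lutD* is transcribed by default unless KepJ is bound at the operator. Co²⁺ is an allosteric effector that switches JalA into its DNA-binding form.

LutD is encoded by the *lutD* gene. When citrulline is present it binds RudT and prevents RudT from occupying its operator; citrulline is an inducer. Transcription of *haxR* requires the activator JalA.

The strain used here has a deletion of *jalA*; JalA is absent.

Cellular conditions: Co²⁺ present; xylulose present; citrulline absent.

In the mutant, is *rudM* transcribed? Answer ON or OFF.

JalA is non-functional in this strain, so it has no effect.
Required activator JalA is absent, so *haxR* is not transcribed.
So HaxR is not produced.
Xylulose is present, so KepJ is active.
With repressor KepJ bound, *lutD* is not transcribed.
So LutD is not produced.
Citrulline is absent, so RudT is active.
With repressor RudT bound, *rudM* is not transcribed.

OFF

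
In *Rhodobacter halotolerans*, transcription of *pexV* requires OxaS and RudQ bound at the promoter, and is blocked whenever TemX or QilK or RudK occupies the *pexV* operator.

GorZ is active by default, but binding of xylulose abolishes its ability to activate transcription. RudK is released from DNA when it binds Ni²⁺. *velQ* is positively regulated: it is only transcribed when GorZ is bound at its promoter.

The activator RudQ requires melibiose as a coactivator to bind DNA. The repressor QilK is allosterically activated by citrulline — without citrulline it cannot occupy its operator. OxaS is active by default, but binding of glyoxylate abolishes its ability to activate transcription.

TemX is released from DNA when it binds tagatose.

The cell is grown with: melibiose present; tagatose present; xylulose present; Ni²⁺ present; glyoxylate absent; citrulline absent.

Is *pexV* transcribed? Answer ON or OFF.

Tagatose is present, so TemX is inactive.
Glyoxylate is absent, so OxaS is active.
Citrulline is absent, so QilK is inactive.
Melibiose is present, so RudQ is active.
Ni²⁺ is present, so RudK is inactive.
No repressor is bound and OxaS and RudQ are active, so *pexV* is transcribed.

ON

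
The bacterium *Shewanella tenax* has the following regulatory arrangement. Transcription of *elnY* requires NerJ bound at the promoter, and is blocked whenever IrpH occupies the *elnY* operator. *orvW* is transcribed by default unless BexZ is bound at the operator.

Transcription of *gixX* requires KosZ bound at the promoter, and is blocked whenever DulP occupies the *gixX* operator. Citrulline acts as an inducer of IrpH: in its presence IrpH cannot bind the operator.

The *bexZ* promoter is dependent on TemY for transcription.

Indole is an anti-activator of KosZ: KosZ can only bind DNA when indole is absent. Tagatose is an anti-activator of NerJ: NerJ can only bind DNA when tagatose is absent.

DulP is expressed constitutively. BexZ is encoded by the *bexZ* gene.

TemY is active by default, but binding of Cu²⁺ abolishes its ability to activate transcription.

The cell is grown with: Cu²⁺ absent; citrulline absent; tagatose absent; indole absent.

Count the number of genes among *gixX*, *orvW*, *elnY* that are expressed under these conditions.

0

Indole is absent, so KosZ is active.
DulP is produced constitutively and is active.
With repressor DulP bound, *gixX* is not transcribed.
→ *gixX* is OFF.
Cu²⁺ is absent, so TemY is active.
No repressor is bound and TemY is active, so *bexZ* is transcribed.
So BexZ is produced and active.
With repressor BexZ bound, *orvW* is not transcribed.
→ *orvW* is OFF.
Citrulline is absent, so IrpH is active.
Tagatose is absent, so NerJ is active.
With repressor IrpH bound, *elnY* is not transcribed.
→ *elnY* is OFF.
0 of the 3 genes are transcribed.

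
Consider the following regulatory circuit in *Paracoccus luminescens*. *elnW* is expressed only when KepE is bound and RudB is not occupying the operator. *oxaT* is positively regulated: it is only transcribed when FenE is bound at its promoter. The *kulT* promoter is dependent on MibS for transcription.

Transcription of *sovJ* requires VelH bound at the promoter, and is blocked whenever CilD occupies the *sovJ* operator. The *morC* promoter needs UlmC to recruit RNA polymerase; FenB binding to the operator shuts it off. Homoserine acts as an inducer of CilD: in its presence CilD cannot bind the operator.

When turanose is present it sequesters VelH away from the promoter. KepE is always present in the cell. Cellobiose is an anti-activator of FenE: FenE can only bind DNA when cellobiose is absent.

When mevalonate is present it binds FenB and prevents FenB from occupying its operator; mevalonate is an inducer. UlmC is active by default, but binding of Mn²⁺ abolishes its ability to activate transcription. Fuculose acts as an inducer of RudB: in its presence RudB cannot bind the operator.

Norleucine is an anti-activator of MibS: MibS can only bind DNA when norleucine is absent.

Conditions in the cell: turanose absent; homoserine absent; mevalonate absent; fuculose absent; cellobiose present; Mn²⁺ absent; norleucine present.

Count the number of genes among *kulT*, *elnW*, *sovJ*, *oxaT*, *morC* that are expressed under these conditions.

0

Norleucine is present, so MibS is inactive.
Required activator MibS is absent, so *kulT* is not transcribed.
→ *kulT* is OFF.
KepE is produced constitutively and is active.
Fuculose is absent, so RudB is active.
With repressor RudB bound, *elnW* is not transcribed.
→ *elnW* is OFF.
Homoserine is absent, so CilD is active.
Turanose is absent, so VelH is active.
With repressor CilD bound, *sovJ* is not transcribed.
→ *sovJ* is OFF.
Cellobiose is present, so FenE is inactive.
Required activator FenE is absent, so *oxaT* is not transcribed.
→ *oxaT* is OFF.
Mn²⁺ is absent, so UlmC is active.
Mevalonate is absent, so FenB is active.
With repressor FenB bound, *morC* is not transcribed.
→ *morC* is OFF.
0 of the 5 genes are transcribed.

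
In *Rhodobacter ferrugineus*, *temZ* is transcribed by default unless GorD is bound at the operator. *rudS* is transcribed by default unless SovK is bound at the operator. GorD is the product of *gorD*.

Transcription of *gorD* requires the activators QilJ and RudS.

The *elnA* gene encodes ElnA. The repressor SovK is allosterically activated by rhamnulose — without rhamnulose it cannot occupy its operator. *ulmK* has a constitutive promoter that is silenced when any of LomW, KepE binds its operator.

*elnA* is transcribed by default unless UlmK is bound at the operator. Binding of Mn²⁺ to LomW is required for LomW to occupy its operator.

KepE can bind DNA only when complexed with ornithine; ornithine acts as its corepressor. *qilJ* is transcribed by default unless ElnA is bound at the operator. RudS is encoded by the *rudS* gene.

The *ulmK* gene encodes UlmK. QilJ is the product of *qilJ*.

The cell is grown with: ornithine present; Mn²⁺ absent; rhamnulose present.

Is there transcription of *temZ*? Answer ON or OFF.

ON

Mn²⁺ is absent, so LomW is inactive.
Ornithine is present, so KepE is active.
With repressor KepE bound, *ulmK* is not transcribed.
So UlmK is not produced.
With no repressor bound, *elnA* is transcribed.
So ElnA is produced and active.
With repressor ElnA bound, *qilJ* is not transcribed.
So QilJ is not produced.
Rhamnulose is present, so SovK is active.
With repressor SovK bound, *rudS* is not transcribed.
So RudS is not produced.
Required activator QilJ is absent, so *gorD* is not transcribed.
So GorD is not produced.
With no repressor bound, *temZ* is transcribed.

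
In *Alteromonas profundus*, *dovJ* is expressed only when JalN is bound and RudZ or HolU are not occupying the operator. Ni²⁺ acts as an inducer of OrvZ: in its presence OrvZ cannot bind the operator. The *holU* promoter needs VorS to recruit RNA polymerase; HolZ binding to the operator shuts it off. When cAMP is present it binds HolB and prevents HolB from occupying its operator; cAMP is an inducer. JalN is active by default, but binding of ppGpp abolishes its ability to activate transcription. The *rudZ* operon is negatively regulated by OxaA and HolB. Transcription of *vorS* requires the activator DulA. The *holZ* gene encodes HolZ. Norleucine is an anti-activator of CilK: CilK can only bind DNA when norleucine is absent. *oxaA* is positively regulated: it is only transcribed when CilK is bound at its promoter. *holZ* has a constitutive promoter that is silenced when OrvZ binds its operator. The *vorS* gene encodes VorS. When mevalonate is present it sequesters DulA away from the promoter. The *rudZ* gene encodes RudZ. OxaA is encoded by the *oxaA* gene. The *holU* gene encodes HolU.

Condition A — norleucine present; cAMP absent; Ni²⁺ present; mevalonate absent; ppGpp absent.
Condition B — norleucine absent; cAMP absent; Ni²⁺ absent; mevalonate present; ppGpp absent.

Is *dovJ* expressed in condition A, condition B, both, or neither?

both

Condition A:
Norleucine is present, so CilK is inactive.
Required activator CilK is absent, so *oxaA* is not transcribed.
So OxaA is not produced.
cAMP is absent, so HolB is active.
With repressor HolB bound, *rudZ* is not transcribed.
So RudZ is not produced.
Ni²⁺ is present, so OrvZ is inactive.
With no repressor bound, *holZ* is transcribed.
So HolZ is produced and active.
Mevalonate is absent, so DulA is active.
No repressor is bound and DulA is active, so *vorS* is transcribed.
So VorS is produced and active.
With repressor HolZ bound, *holU* is not transcribed.
So HolU is not produced.
ppGpp is absent, so JalN is active.
No repressor is bound and JalN is active, so *dovJ* is transcribed.
→ *dovJ* is ON in A.
Condition B:
Norleucine is absent, so CilK is active.
No repressor is bound and CilK is active, so *oxaA* is transcribed.
So OxaA is produced and active.
cAMP is absent, so HolB is active.
With repressor OxaA bound, *rudZ* is not transcribed.
So RudZ is not produced.
Ni²⁺ is absent, so OrvZ is active.
With repressor OrvZ bound, *holZ* is not transcribed.
So HolZ is not produced.
Mevalonate is present, so DulA is inactive.
Required activator DulA is absent, so *vorS* is not transcribed.
So VorS is not produced.
Required activator VorS is absent, so *holU* is not transcribed.
So HolU is not produced.
ppGpp is absent, so JalN is active.
No repressor is bound and JalN is active, so *dovJ* is transcribed.
→ *dovJ* is ON in B.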